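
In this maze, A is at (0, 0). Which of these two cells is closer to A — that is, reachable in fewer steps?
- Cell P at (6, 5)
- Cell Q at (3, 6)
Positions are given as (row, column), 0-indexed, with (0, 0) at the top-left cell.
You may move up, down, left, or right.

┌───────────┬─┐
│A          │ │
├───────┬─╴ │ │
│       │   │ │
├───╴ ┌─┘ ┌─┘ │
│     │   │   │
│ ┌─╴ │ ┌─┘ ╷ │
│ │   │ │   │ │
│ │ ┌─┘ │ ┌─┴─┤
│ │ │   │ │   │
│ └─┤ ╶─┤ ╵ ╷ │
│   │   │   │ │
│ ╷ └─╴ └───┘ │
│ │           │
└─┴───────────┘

Shortest path A → P at (6, 5): 17 steps
Shortest path A → Q at (3, 6): 29 steps

P is closer (17 steps vs 29 steps).

Path to P:

┌───────────┬─┐
│A → → → → ↓│ │
├───────┬─╴ │ │
│       │↓ ↲│ │
├───╴ ┌─┘ ┌─┘ │
│     │↓ ↲│   │
│ ┌─╴ │ ┌─┘ ╷ │
│ │   │↓│   │ │
│ │ ┌─┘ │ ┌─┴─┤
│ │ │↓ ↲│ │   │
│ └─┤ ╶─┤ ╵ ╷ │
│   │↳ ↓│   │ │
│ ╷ └─╴ └───┘ │
│ │    ↳ → P  │
└─┴───────────┘

Path to Q:

┌───────────┬─┐
│A → → → → ↓│ │
├───────┬─╴ │ │
│       │↓ ↲│ │
├───╴ ┌─┘ ┌─┘ │
│     │↓ ↲│↱ ↓│
│ ┌─╴ │ ┌─┘ ╷ │
│ │   │↓│↱ ↑│Q│
│ │ ┌─┘ │ ┌─┴─┤
│ │ │↓ ↲│↑│↓ ↰│
│ └─┤ ╶─┤ ╵ ╷ │
│   │↳ ↓│↑ ↲│↑│
│ ╷ └─╴ └───┘ │
│ │    ↳ → → ↑│
└─┴───────────┘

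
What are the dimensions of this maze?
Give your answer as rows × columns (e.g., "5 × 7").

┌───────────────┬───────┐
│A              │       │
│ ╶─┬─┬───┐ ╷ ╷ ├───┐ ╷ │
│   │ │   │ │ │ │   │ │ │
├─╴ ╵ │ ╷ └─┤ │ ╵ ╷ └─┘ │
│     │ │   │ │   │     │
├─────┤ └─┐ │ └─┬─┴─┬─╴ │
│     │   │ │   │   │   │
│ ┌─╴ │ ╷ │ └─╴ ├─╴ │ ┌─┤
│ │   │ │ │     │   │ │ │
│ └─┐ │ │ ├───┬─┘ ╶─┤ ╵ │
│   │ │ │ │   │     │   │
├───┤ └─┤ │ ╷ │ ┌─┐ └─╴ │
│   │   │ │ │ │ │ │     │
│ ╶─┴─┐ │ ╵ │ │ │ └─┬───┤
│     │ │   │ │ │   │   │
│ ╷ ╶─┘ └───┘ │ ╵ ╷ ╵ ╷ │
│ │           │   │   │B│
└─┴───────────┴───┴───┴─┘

Counting the maze dimensions:
Rows (vertical): 9
Columns (horizontal): 12
Dimensions: 9 × 12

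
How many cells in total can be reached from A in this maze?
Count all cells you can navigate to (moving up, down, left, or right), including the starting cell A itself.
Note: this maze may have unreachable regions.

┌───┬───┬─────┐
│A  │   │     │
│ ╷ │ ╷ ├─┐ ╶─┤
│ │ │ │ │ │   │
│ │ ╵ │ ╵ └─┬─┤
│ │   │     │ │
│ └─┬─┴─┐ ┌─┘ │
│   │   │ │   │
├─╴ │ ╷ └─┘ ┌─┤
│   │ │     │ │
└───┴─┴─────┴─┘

Using BFS/flood-fill to find all reachable cells from A:
Maze size: 5 × 7 = 35 total cells
15 cell(s) are walled off and cannot be reached from A.
Reachable cells: 20

Reachable region (· marks reachable cells):

┌───┬───┬─────┐
│A ·│· ·│     │
│ ╷ │ ╷ ├─┐ ╶─┤
│·│·│·│·│·│   │
│ │ ╵ │ ╵ └─┬─┤
│·│· ·│· · ·│ │
│ └─┬─┴─┐ ┌─┘ │
│· ·│   │·│   │
├─╴ │ ╷ └─┘ ┌─┤
│· ·│ │     │ │
└───┴─┴─────┴─┘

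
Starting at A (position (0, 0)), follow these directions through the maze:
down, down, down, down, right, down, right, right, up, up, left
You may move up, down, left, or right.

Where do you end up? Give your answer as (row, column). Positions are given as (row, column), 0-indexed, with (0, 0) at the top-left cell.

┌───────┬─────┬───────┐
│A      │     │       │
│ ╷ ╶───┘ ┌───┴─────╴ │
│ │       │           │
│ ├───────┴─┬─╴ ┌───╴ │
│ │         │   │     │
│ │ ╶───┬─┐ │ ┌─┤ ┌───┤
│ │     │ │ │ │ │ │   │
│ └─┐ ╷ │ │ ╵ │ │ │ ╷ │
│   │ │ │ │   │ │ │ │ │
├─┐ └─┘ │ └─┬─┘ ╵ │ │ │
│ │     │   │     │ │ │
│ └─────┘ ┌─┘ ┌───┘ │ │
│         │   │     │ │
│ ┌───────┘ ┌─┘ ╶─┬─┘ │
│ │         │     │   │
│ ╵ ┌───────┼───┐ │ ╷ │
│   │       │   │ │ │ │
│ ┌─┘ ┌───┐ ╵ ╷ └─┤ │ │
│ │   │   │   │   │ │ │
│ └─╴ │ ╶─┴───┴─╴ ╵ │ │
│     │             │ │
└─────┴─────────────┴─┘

Following directions step by step:
Start: (0, 0)
  down: (0, 0) → (1, 0)
  down: (1, 0) → (2, 0)
  down: (2, 0) → (3, 0)
  down: (3, 0) → (4, 0)
  right: (4, 0) → (4, 1)
  down: (4, 1) → (5, 1)
  right: (5, 1) → (5, 2)
  right: (5, 2) → (5, 3)
  up: (5, 3) → (4, 3)
  up: (4, 3) → (3, 3)
  left: (3, 3) → (3, 2)
Final position: (3, 2)

Path taken:

┌───────┬─────┬───────┐
│A      │     │       │
│ ╷ ╶───┘ ┌───┴─────╴ │
│↓│       │           │
│ ├───────┴─┬─╴ ┌───╴ │
│↓│         │   │     │
│ │ ╶───┬─┐ │ ┌─┤ ┌───┤
│↓│  B ↰│ │ │ │ │ │   │
│ └─┐ ╷ │ │ ╵ │ │ │ ╷ │
│↳ ↓│ │↑│ │   │ │ │ │ │
├─┐ └─┘ │ └─┬─┘ ╵ │ │ │
│ │↳ → ↑│   │     │ │ │
│ └─────┘ ┌─┘ ┌───┘ │ │
│         │   │     │ │
│ ┌───────┘ ┌─┘ ╶─┬─┘ │
│ │         │     │   │
│ ╵ ┌───────┼───┐ │ ╷ │
│   │       │   │ │ │ │
│ ┌─┘ ┌───┐ ╵ ╷ └─┤ │ │
│ │   │   │   │   │ │ │
│ └─╴ │ ╶─┴───┴─╴ ╵ │ │
│     │             │ │
└─────┴─────────────┴─┘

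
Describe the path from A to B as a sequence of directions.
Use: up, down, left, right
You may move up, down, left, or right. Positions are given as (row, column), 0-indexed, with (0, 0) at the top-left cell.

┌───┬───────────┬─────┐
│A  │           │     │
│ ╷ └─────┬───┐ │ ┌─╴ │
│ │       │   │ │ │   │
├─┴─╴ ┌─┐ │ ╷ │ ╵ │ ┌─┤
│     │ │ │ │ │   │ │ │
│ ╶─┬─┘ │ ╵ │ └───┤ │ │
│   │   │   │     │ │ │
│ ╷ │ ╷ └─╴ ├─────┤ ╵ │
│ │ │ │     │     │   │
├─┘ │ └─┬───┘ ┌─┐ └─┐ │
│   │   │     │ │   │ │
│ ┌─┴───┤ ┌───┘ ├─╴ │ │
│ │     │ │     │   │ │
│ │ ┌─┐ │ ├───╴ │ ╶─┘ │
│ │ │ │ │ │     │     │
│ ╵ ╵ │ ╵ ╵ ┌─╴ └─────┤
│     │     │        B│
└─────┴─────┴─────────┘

Finding the path and converting it to directions:
Path through cells: (0,0) → (0,1) → (1,1) → (1,2) → (2,2) → (2,1) → (2,0) → (3,0) → (3,1) → (4,1) → (5,1) → (5,0) → (6,0) → (7,0) → (8,0) → (8,1) → (7,1) → (6,1) → (6,2) → (6,3) → (7,3) → (8,3) → (8,4) → (8,5) → (7,5) → (7,6) → (7,7) → (8,7) → (8,8) → (8,9) → (8,10)
Directions: right, down, right, down, left, left, down, right, down, down, left, down, down, down, right, up, up, right, right, down, down, right, right, up, right, right, down, right, right, right

Solution:

┌───┬───────────┬─────┐
│A ↓│           │     │
│ ╷ └─────┬───┐ │ ┌─╴ │
│ │↳ ↓    │   │ │ │   │
├─┴─╴ ┌─┐ │ ╷ │ ╵ │ ┌─┤
│↓ ← ↲│ │ │ │ │   │ │ │
│ ╶─┬─┘ │ ╵ │ └───┤ │ │
│↳ ↓│   │   │     │ │ │
│ ╷ │ ╷ └─╴ ├─────┤ ╵ │
│ │↓│ │     │     │   │
├─┘ │ └─┬───┘ ┌─┐ └─┐ │
│↓ ↲│   │     │ │   │ │
│ ┌─┴───┤ ┌───┘ ├─╴ │ │
│↓│↱ → ↓│ │     │   │ │
│ │ ┌─┐ │ ├───╴ │ ╶─┘ │
│↓│↑│ │↓│ │↱ → ↓│     │
│ ╵ ╵ │ ╵ ╵ ┌─╴ └─────┤
│↳ ↑  │↳ → ↑│  ↳ → → B│
└─────┴─────┴─────────┘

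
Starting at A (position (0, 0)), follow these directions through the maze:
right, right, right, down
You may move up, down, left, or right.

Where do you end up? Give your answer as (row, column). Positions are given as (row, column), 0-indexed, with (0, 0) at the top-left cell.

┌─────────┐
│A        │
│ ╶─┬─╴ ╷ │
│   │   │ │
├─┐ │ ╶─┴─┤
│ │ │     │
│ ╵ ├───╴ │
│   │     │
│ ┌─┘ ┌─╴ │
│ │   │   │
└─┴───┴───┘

Following directions step by step:
Start: (0, 0)
  right: (0, 0) → (0, 1)
  right: (0, 1) → (0, 2)
  right: (0, 2) → (0, 3)
  down: (0, 3) → (1, 3)
Final position: (1, 3)

Path taken:

┌─────────┐
│A → → ↓  │
│ ╶─┬─╴ ╷ │
│   │  B│ │
├─┐ │ ╶─┴─┤
│ │ │     │
│ ╵ ├───╴ │
│   │     │
│ ┌─┘ ┌─╴ │
│ │   │   │
└─┴───┴───┘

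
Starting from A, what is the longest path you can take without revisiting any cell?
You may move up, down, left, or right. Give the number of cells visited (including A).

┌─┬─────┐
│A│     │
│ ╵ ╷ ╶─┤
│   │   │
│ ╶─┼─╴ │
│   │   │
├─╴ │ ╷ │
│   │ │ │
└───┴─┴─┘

Finding longest simple path using DFS:
Start: (0, 0)
Longest path visits 10 cells
Path: A → down → right → up → right → down → right → down → left → down

Solution:

┌─┬─────┐
│A│↱ ↓  │
│ ╵ ╷ ╶─┤
│↳ ↑│↳ ↓│
│ ╶─┼─╴ │
│   │↓ ↲│
├─╴ │ ╷ │
│   │B│ │
└───┴─┴─┘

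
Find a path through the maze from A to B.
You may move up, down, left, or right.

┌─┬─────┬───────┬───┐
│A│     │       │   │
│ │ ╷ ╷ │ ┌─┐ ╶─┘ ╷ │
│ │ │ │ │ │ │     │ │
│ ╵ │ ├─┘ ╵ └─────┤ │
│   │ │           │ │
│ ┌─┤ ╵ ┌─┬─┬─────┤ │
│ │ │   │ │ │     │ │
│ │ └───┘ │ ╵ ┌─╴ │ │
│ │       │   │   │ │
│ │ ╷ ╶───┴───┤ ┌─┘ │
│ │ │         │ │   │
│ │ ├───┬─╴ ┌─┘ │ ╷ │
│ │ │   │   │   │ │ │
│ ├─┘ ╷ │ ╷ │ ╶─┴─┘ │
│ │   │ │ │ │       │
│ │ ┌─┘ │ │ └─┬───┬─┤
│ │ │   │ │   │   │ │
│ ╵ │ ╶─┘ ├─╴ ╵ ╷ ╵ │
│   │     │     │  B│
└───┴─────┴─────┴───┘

Finding the shortest path through the maze:
Path length: 34 steps
Directions: down → down → down → down → down → down → down → down → down → right → up → up → right → up → right → down → down → left → down → right → right → up → up → up → right → down → down → right → down → right → up → right → down → right

Solution:

┌─┬─────┬───────┬───┐
│A│     │       │   │
│ │ ╷ ╷ │ ┌─┐ ╶─┘ ╷ │
│↓│ │ │ │ │ │     │ │
│ ╵ │ ├─┘ ╵ └─────┤ │
│↓  │ │           │ │
│ ┌─┤ ╵ ┌─┬─┬─────┤ │
│↓│ │   │ │ │     │ │
│ │ └───┘ │ ╵ ┌─╴ │ │
│↓│       │   │   │ │
│ │ ╷ ╶───┴───┤ ┌─┘ │
│↓│ │         │ │   │
│ │ ├───┬─╴ ┌─┘ │ ╷ │
│↓│ │↱ ↓│↱ ↓│   │ │ │
│ ├─┘ ╷ │ ╷ │ ╶─┴─┘ │
│↓│↱ ↑│↓│↑│↓│       │
│ │ ┌─┘ │ │ └─┬───┬─┤
│↓│↑│↓ ↲│↑│↳ ↓│↱ ↓│ │
│ ╵ │ ╶─┘ ├─╴ ╵ ╷ ╵ │
│↳ ↑│↳ → ↑│  ↳ ↑│↳ B│
└───┴─────┴─────┴───┘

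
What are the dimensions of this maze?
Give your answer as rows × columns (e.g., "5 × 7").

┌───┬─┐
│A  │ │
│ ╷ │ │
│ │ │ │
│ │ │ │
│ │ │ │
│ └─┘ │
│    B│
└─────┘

Counting the maze dimensions:
Rows (vertical): 4
Columns (horizontal): 3
Dimensions: 4 × 3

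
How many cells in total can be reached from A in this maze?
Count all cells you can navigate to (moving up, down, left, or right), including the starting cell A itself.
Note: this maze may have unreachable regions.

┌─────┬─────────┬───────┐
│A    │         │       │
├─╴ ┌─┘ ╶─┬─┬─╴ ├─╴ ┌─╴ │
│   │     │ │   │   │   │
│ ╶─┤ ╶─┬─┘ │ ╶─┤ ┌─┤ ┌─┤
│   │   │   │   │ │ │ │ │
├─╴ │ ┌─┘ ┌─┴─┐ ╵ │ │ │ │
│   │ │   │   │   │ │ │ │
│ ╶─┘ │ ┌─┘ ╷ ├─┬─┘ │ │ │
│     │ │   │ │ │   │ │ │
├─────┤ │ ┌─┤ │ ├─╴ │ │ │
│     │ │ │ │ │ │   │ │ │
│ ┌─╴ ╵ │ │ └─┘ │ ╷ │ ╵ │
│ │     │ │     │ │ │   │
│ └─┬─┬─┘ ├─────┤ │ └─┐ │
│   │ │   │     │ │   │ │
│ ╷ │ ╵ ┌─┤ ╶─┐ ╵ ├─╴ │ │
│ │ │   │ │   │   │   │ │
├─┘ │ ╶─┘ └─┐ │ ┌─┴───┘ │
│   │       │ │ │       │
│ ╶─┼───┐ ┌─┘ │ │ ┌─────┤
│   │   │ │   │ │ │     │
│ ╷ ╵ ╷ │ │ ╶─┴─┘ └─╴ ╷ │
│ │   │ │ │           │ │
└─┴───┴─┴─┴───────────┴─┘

Using BFS/flood-fill to find all reachable cells from A:
Maze size: 12 × 12 = 144 total cells
54 cell(s) are walled off and cannot be reached from A.
Reachable cells: 90

Reachable region (· marks reachable cells):

┌─────┬─────────┬───────┐
│A · ·│· · · · ·│· · · ·│
├─╴ ┌─┘ ╶─┬─┬─╴ ├─╴ ┌─╴ │
│· ·│· · ·│ │· ·│· ·│· ·│
│ ╶─┤ ╶─┬─┘ │ ╶─┤ ┌─┤ ┌─┤
│· ·│· ·│   │· ·│·│·│·│·│
├─╴ │ ┌─┘ ┌─┴─┐ ╵ │ │ │ │
│· ·│·│   │   │· ·│·│·│·│
│ ╶─┘ │ ┌─┘ ╷ ├─┬─┘ │ │ │
│· · ·│ │   │ │ │· ·│·│·│
├─────┤ │ ┌─┤ │ ├─╴ │ │ │
│     │ │ │ │ │ │· ·│·│·│
│ ┌─╴ ╵ │ │ └─┘ │ ╷ │ ╵ │
│ │     │ │     │·│·│· ·│
│ └─┬─┬─┘ ├─────┤ │ └─┐ │
│   │ │   │· · ·│·│· ·│·│
│ ╷ │ ╵ ┌─┤ ╶─┐ ╵ ├─╴ │ │
│ │ │   │ │· ·│· ·│· ·│·│
├─┘ │ ╶─┘ └─┐ │ ┌─┴───┘ │
│   │       │·│·│· · · ·│
│ ╶─┼───┐ ┌─┘ │ │ ┌─────┤
│   │   │ │· ·│·│·│· · ·│
│ ╷ ╵ ╷ │ │ ╶─┴─┘ └─╴ ╷ │
│ │   │ │ │· · · · · ·│·│
└─┴───┴─┴─┴───────────┴─┘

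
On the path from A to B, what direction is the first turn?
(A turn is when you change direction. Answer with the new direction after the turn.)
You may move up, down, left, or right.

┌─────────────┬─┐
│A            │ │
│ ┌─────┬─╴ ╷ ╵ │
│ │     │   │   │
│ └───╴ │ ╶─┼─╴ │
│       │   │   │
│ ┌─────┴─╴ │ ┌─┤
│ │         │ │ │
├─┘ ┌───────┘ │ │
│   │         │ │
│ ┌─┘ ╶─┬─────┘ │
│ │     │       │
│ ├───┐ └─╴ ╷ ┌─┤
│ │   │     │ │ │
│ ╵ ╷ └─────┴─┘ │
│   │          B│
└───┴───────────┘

Directions: right, right, right, right, right, down, left, down, right, down, left, left, left, left, down, left, down, down, down, right, up, right, down, right, right, right, right, right
First turn direction: down

Solution:

┌─────────────┬─┐
│A → → → → ↓  │ │
│ ┌─────┬─╴ ╷ ╵ │
│ │     │↓ ↲│   │
│ └───╴ │ ╶─┼─╴ │
│       │↳ ↓│   │
│ ┌─────┴─╴ │ ┌─┤
│ │↓ ← ← ← ↲│ │ │
├─┘ ┌───────┘ │ │
│↓ ↲│         │ │
│ ┌─┘ ╶─┬─────┘ │
│↓│     │       │
│ ├───┐ └─╴ ╷ ┌─┤
│↓│↱ ↓│     │ │ │
│ ╵ ╷ └─────┴─┘ │
│↳ ↑│↳ → → → → B│
└───┴───────────┘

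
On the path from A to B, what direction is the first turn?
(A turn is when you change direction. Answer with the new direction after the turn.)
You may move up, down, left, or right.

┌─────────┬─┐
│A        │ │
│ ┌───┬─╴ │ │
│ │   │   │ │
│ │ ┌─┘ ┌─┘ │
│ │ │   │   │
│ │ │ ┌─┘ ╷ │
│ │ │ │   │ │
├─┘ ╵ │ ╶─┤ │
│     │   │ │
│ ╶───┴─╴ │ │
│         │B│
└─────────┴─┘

Directions: right, right, right, right, down, left, down, left, down, down, left, left, down, right, right, right, right, up, left, up, right, up, right, down, down, down
First turn direction: down

Solution:

┌─────────┬─┐
│A → → → ↓│ │
│ ┌───┬─╴ │ │
│ │   │↓ ↲│ │
│ │ ┌─┘ ┌─┘ │
│ │ │↓ ↲│↱ ↓│
│ │ │ ┌─┘ ╷ │
│ │ │↓│↱ ↑│↓│
├─┘ ╵ │ ╶─┤ │
│↓ ← ↲│↑ ↰│↓│
│ ╶───┴─╴ │ │
│↳ → → → ↑│B│
└─────────┴─┘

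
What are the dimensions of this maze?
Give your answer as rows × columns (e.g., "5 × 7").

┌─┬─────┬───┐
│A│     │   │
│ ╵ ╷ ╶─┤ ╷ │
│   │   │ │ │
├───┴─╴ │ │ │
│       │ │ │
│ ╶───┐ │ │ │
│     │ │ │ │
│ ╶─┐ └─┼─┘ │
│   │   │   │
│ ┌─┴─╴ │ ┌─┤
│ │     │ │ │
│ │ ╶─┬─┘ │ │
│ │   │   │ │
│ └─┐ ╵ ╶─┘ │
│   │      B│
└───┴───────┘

Counting the maze dimensions:
Rows (vertical): 8
Columns (horizontal): 6
Dimensions: 8 × 6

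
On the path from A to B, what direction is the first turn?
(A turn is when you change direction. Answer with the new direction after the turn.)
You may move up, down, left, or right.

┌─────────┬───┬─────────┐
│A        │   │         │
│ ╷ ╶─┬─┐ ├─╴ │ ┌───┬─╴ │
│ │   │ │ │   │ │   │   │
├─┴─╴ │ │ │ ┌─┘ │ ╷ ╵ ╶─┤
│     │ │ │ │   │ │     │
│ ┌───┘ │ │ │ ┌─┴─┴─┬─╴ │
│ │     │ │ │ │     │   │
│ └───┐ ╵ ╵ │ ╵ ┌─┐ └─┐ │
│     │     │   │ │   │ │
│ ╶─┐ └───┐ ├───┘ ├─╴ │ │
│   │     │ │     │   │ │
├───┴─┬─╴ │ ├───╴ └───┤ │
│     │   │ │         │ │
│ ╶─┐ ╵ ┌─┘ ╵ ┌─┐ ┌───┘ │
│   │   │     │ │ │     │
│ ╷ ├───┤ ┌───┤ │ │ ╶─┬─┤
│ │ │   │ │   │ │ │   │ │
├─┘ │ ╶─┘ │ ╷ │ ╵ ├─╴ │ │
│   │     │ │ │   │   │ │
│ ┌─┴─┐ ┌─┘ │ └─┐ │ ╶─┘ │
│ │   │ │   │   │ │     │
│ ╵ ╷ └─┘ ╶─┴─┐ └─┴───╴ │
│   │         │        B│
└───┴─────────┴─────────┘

Directions: right, down, right, down, left, left, down, down, right, right, down, right, right, down, left, down, left, up, left, left, down, right, down, down, left, down, down, right, up, right, down, right, right, up, right, up, up, right, down, down, right, down, right, right, right, right
First turn direction: down

Solution:

┌─────────┬───┬─────────┐
│A ↓      │   │         │
│ ╷ ╶─┬─┐ ├─╴ │ ┌───┬─╴ │
│ │↳ ↓│ │ │   │ │   │   │
├─┴─╴ │ │ │ ┌─┘ │ ╷ ╵ ╶─┤
│↓ ← ↲│ │ │ │   │ │     │
│ ┌───┘ │ │ │ ┌─┴─┴─┬─╴ │
│↓│     │ │ │ │     │   │
│ └───┐ ╵ ╵ │ ╵ ┌─┐ └─┐ │
│↳ → ↓│     │   │ │   │ │
│ ╶─┐ └───┐ ├───┘ ├─╴ │ │
│   │↳ → ↓│ │     │   │ │
├───┴─┬─╴ │ ├───╴ └───┤ │
│↓ ← ↰│↓ ↲│ │         │ │
│ ╶─┐ ╵ ┌─┘ ╵ ┌─┐ ┌───┘ │
│↳ ↓│↑ ↲│     │ │ │     │
│ ╷ ├───┤ ┌───┤ │ │ ╶─┬─┤
│ │↓│   │ │↱ ↓│ │ │   │ │
├─┘ │ ╶─┘ │ ╷ │ ╵ ├─╴ │ │
│↓ ↲│     │↑│↓│   │   │ │
│ ┌─┴─┐ ┌─┘ │ └─┐ │ ╶─┘ │
│↓│↱ ↓│ │↱ ↑│↳ ↓│ │     │
│ ╵ ╷ └─┘ ╶─┴─┐ └─┴───╴ │
│↳ ↑│↳ → ↑    │↳ → → → B│
└───┴─────────┴─────────┘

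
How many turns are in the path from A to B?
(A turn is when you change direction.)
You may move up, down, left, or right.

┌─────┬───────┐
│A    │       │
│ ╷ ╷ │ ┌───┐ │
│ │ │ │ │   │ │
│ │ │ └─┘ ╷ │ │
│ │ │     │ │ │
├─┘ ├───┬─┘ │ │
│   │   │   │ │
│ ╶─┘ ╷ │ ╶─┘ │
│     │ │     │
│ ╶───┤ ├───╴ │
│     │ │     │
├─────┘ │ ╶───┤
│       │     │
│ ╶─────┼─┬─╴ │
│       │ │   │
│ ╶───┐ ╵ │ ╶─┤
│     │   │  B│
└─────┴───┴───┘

Directions: right, right, down, down, right, right, up, right, down, down, left, down, right, right, down, left, left, down, right, right, down, left, down, right
Number of turns: 16

Solution:

┌─────┬───────┐
│A → ↓│       │
│ ╷ ╷ │ ┌───┐ │
│ │ │↓│ │↱ ↓│ │
│ │ │ └─┘ ╷ │ │
│ │ │↳ → ↑│↓│ │
├─┘ ├───┬─┘ │ │
│   │   │↓ ↲│ │
│ ╶─┘ ╷ │ ╶─┘ │
│     │ │↳ → ↓│
│ ╶───┤ ├───╴ │
│     │ │↓ ← ↲│
├─────┘ │ ╶───┤
│       │↳ → ↓│
│ ╶─────┼─┬─╴ │
│       │ │↓ ↲│
│ ╶───┐ ╵ │ ╶─┤
│     │   │↳ B│
└─────┴───┴───┘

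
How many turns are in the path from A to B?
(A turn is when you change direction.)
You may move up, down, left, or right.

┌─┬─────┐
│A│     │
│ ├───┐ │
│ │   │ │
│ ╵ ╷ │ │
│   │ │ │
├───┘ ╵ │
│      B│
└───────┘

Directions: down, down, right, up, right, down, down, right
Number of turns: 5

Solution:

┌─┬─────┐
│A│     │
│ ├───┐ │
│↓│↱ ↓│ │
│ ╵ ╷ │ │
│↳ ↑│↓│ │
├───┘ ╵ │
│    ↳ B│
└───────┘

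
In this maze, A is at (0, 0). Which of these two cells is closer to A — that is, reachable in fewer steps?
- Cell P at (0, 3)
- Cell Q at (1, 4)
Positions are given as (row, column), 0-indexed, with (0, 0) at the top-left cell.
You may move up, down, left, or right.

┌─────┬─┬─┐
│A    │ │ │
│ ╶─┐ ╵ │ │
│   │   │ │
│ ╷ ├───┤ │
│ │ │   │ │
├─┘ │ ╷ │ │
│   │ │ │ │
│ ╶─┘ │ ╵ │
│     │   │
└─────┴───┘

Shortest path A → P at (0, 3): 5 steps
Shortest path A → Q at (1, 4): 17 steps

P is closer (5 steps vs 17 steps).

Path to P:

┌─────┬─┬─┐
│A → ↓│P│ │
│ ╶─┐ ╵ │ │
│   │↳ ↑│ │
│ ╷ ├───┤ │
│ │ │   │ │
├─┘ │ ╷ │ │
│   │ │ │ │
│ ╶─┘ │ ╵ │
│     │   │
└─────┴───┘

Path to Q:

┌─────┬─┬─┐
│A    │ │ │
│ ╶─┐ ╵ │ │
│↳ ↓│   │Q│
│ ╷ ├───┤ │
│ │↓│↱ ↓│↑│
├─┘ │ ╷ │ │
│↓ ↲│↑│↓│↑│
│ ╶─┘ │ ╵ │
│↳ → ↑│↳ ↑│
└─────┴───┘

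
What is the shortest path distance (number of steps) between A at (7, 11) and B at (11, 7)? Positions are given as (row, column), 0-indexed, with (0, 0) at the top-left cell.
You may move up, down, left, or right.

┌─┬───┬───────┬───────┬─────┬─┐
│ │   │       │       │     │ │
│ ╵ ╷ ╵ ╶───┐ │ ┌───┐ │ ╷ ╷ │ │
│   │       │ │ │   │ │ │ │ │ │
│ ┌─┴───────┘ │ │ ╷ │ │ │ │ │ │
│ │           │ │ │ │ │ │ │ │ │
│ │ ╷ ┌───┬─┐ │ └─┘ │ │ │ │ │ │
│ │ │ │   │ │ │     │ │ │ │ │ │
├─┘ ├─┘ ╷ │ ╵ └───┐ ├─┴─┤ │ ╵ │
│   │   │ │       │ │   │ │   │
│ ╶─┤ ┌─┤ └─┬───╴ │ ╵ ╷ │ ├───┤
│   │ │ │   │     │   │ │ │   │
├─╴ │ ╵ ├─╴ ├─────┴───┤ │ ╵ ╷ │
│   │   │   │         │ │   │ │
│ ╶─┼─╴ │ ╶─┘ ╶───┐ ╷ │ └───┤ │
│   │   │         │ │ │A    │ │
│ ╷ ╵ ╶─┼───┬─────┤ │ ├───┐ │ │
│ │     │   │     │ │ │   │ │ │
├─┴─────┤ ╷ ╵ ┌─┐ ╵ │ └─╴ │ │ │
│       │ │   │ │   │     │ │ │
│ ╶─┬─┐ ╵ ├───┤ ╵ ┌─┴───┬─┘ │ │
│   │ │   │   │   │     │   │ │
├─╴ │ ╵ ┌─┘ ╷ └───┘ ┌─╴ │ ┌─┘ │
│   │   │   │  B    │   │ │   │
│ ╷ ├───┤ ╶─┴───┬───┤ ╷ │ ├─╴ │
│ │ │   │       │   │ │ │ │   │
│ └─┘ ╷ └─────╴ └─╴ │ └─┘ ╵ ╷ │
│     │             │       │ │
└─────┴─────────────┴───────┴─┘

Finding path from (7, 11) to (11, 7):
Path: (7,11) → (7,12) → (7,13) → (8,13) → (9,13) → (10,13) → (10,12) → (11,12) → (12,12) → (13,12) → (13,11) → (13,10) → (12,10) → (11,10) → (11,11) → (10,11) → (10,10) → (10,9) → (11,9) → (11,8) → (11,7)
Distance: 20 steps

Solution:

┌─┬───┬───────┬───────┬─────┬─┐
│ │   │       │       │     │ │
│ ╵ ╷ ╵ ╶───┐ │ ┌───┐ │ ╷ ╷ │ │
│   │       │ │ │   │ │ │ │ │ │
│ ┌─┴───────┘ │ │ ╷ │ │ │ │ │ │
│ │           │ │ │ │ │ │ │ │ │
│ │ ╷ ┌───┬─┐ │ └─┘ │ │ │ │ │ │
│ │ │ │   │ │ │     │ │ │ │ │ │
├─┘ ├─┘ ╷ │ ╵ └───┐ ├─┴─┤ │ ╵ │
│   │   │ │       │ │   │ │   │
│ ╶─┤ ┌─┤ └─┬───╴ │ ╵ ╷ │ ├───┤
│   │ │ │   │     │   │ │ │   │
├─╴ │ ╵ ├─╴ ├─────┴───┤ │ ╵ ╷ │
│   │   │   │         │ │   │ │
│ ╶─┼─╴ │ ╶─┘ ╶───┐ ╷ │ └───┤ │
│   │   │         │ │ │A → ↓│ │
│ ╷ ╵ ╶─┼───┬─────┤ │ ├───┐ │ │
│ │     │   │     │ │ │   │↓│ │
├─┴─────┤ ╷ ╵ ┌─┐ ╵ │ └─╴ │ │ │
│       │ │   │ │   │     │↓│ │
│ ╶─┬─┐ ╵ ├───┤ ╵ ┌─┴───┬─┘ │ │
│   │ │   │   │   │↓ ← ↰│↓ ↲│ │
├─╴ │ ╵ ┌─┘ ╷ └───┘ ┌─╴ │ ┌─┘ │
│   │   │   │  B ← ↲│↱ ↑│↓│   │
│ ╷ ├───┤ ╶─┴───┬───┤ ╷ │ ├─╴ │
│ │ │   │       │   │↑│ │↓│   │
│ └─┘ ╷ └─────╴ └─╴ │ └─┘ ╵ ╷ │
│     │             │↑ ← ↲  │ │
└─────┴─────────────┴───────┴─┘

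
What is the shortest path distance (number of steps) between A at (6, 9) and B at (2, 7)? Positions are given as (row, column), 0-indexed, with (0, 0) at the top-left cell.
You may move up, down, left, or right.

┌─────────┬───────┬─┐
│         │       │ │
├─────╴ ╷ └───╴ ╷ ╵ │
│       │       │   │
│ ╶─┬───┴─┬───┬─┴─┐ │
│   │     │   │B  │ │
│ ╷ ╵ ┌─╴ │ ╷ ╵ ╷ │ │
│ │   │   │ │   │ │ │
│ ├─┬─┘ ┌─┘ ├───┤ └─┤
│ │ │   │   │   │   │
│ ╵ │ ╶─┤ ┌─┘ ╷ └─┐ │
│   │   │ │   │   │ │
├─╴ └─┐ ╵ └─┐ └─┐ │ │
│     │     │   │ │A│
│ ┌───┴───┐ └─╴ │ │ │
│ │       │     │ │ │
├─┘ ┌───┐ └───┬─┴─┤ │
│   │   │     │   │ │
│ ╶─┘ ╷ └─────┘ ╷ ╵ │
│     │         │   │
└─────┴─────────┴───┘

Finding path from (6, 9) to (2, 7):
Path: (6,9) → (5,9) → (4,9) → (4,8) → (3,8) → (2,8) → (2,7)
Distance: 6 steps

Solution:

┌─────────┬───────┬─┐
│         │       │ │
├─────╴ ╷ └───╴ ╷ ╵ │
│       │       │   │
│ ╶─┬───┴─┬───┬─┴─┐ │
│   │     │   │B ↰│ │
│ ╷ ╵ ┌─╴ │ ╷ ╵ ╷ │ │
│ │   │   │ │   │↑│ │
│ ├─┬─┘ ┌─┘ ├───┤ └─┤
│ │ │   │   │   │↑ ↰│
│ ╵ │ ╶─┤ ┌─┘ ╷ └─┐ │
│   │   │ │   │   │↑│
├─╴ └─┐ ╵ └─┐ └─┐ │ │
│     │     │   │ │A│
│ ┌───┴───┐ └─╴ │ │ │
│ │       │     │ │ │
├─┘ ┌───┐ └───┬─┴─┤ │
│   │   │     │   │ │
│ ╶─┘ ╷ └─────┘ ╷ ╵ │
│     │         │   │
└─────┴─────────┴───┘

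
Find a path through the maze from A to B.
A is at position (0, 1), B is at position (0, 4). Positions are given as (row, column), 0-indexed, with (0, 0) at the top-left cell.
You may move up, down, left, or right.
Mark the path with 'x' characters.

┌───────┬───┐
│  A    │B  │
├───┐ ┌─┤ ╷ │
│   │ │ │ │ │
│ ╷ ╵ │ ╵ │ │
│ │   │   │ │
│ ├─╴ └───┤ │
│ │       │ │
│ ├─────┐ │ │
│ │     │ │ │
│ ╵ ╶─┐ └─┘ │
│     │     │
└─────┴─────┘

Finding the shortest path from (0, 1) to (0, 4):
Path length: 23 steps
Directions: right → down → down → left → up → left → down → down → down → down → right → up → right → right → down → right → right → up → up → up → up → up → left

Solution:

┌───────┬───┐
│  A x  │B x│
├───┐ ┌─┤ ╷ │
│x x│x│ │ │x│
│ ╷ ╵ │ ╵ │ │
│x│x x│   │x│
│ ├─╴ └───┤ │
│x│       │x│
│ ├─────┐ │ │
│x│x x x│ │x│
│ ╵ ╶─┐ └─┘ │
│x x  │x x x│
└─────┴─────┘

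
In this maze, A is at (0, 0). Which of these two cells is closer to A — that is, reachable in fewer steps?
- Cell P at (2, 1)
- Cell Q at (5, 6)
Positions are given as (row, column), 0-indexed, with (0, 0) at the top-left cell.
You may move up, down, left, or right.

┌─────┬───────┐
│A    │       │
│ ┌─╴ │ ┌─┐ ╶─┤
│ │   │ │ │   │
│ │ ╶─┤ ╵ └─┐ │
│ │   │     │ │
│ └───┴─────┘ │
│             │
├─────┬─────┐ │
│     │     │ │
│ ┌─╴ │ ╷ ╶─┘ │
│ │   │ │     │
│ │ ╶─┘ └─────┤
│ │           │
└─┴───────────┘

Shortest path A → P at (2, 1): 5 steps
Shortest path A → Q at (5, 6): 11 steps

P is closer (5 steps vs 11 steps).

Path to P:

┌─────┬───────┐
│A → ↓│       │
│ ┌─╴ │ ┌─┐ ╶─┤
│ │↓ ↲│ │ │   │
│ │ ╶─┤ ╵ └─┐ │
│ │P  │     │ │
│ └───┴─────┘ │
│             │
├─────┬─────┐ │
│     │     │ │
│ ┌─╴ │ ╷ ╶─┘ │
│ │   │ │     │
│ │ ╶─┘ └─────┤
│ │           │
└─┴───────────┘

Path to Q:

┌─────┬───────┐
│A    │       │
│ ┌─╴ │ ┌─┐ ╶─┤
│↓│   │ │ │   │
│ │ ╶─┤ ╵ └─┐ │
│↓│   │     │ │
│ └───┴─────┘ │
│↳ → → → → → ↓│
├─────┬─────┐ │
│     │     │↓│
│ ┌─╴ │ ╷ ╶─┘ │
│ │   │ │    Q│
│ │ ╶─┘ └─────┤
│ │           │
└─┴───────────┘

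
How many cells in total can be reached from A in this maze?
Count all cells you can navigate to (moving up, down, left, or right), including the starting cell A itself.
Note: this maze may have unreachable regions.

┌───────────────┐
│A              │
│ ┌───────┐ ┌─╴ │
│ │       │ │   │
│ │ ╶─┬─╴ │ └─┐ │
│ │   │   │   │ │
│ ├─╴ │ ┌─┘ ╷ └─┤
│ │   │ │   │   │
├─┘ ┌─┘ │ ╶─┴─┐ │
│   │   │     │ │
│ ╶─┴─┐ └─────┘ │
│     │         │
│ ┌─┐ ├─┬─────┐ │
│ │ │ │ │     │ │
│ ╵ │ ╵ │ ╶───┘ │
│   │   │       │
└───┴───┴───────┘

Using BFS/flood-fill to find all reachable cells from A:
Maze size: 8 × 8 = 64 total cells
All cells are reachable — the maze is fully connected.
Reachable cells: 64

Reachable region (· marks reachable cells):

┌───────────────┐
│A · · · · · · ·│
│ ┌───────┐ ┌─╴ │
│·│· · · ·│·│· ·│
│ │ ╶─┬─╴ │ └─┐ │
│·│· ·│· ·│· ·│·│
│ ├─╴ │ ┌─┘ ╷ └─┤
│·│· ·│·│· ·│· ·│
├─┘ ┌─┘ │ ╶─┴─┐ │
│· ·│· ·│· · ·│·│
│ ╶─┴─┐ └─────┘ │
│· · ·│· · · · ·│
│ ┌─┐ ├─┬─────┐ │
│·│·│·│·│· · ·│·│
│ ╵ │ ╵ │ ╶───┘ │
│· ·│· ·│· · · ·│
└───┴───┴───────┘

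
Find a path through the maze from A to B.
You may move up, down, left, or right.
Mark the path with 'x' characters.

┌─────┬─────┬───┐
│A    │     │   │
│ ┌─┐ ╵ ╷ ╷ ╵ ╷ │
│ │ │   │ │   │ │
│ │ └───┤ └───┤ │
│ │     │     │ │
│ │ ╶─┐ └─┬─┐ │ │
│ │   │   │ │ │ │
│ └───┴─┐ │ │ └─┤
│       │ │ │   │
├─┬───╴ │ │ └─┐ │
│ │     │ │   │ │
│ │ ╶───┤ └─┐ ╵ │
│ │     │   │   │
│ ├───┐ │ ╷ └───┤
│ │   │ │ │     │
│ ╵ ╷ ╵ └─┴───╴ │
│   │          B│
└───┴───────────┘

Finding the shortest path through the maze:
Path length: 19 steps
Directions: down → down → down → down → right → right → right → down → left → left → down → right → right → down → down → right → right → right → right

Solution:

┌─────┬─────┬───┐
│A    │     │   │
│ ┌─┐ ╵ ╷ ╷ ╵ ╷ │
│x│ │   │ │   │ │
│ │ └───┤ └───┤ │
│x│     │     │ │
│ │ ╶─┐ └─┬─┐ │ │
│x│   │   │ │ │ │
│ └───┴─┐ │ │ └─┤
│x x x x│ │ │   │
├─┬───╴ │ │ └─┐ │
│ │x x x│ │   │ │
│ │ ╶───┤ └─┐ ╵ │
│ │x x x│   │   │
│ ├───┐ │ ╷ └───┤
│ │   │x│ │     │
│ ╵ ╷ ╵ └─┴───╴ │
│   │  x x x x B│
└───┴───────────┘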